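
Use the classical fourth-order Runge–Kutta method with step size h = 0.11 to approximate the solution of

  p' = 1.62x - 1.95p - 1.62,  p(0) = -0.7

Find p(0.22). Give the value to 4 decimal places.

RK4: k1 = f(x_n, p_n); k2 = f(x_n + h/2, p_n + (h/2)·k1); k3 = f(x_n + h/2, p_n + (h/2)·k2); k4 = f(x_n + h, p_n + h·k3); p_{n+1} = p_n + (h/6)·(k1 + 2k2 + 2k3 + k4).
x=0.000000, p=-0.700000:
  k1 = f(0.000000, -0.700000) = -0.255000
  k2 = f(0.055000, -0.714025) = -0.138551
  k3 = f(0.055000, -0.707620) = -0.151040
  k4 = f(0.110000, -0.716614) = -0.044402
  p ← -0.700000 + (0.11/6)·(k1 + 2k2 + 2k3 + k4) = -0.716107
x=0.110000, p=-0.716107:
  k1 = f(0.110000, -0.716107) = -0.045391
  k2 = f(0.165000, -0.718604) = 0.048578
  k3 = f(0.165000, -0.713436) = 0.038499
  k4 = f(0.220000, -0.711872) = 0.124551
  p ← -0.716107 + (0.11/6)·(k1 + 2k2 + 2k3 + k4) = -0.711463
p(0.22) ≈ -0.7115

-0.7115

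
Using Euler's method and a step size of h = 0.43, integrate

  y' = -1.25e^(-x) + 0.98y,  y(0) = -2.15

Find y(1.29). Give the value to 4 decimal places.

-7.9847

Euler: y_{n+1} = y_n + h·f(x_n, y_n).
x=0.000000, y=-2.150000: f=-3.357000 → y ← -2.150000 + 0.43·(-3.357000) = -3.593510
x=0.430000, y=-3.593510: f=-4.334776 → y ← -3.593510 + 0.43·(-4.334776) = -5.457464
x=0.860000, y=-5.457464: f=-5.877267 → y ← -5.457464 + 0.43·(-5.877267) = -7.984689
y(1.29) ≈ -7.9847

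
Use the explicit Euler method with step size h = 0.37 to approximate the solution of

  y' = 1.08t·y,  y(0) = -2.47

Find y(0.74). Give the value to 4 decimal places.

-2.8352

Euler: y_{n+1} = y_n + h·f(t_n, y_n).
t=0.000000, y=-2.470000: f=0.000000 → y ← -2.470000 + 0.37·0.000000 = -2.470000
t=0.370000, y=-2.470000: f=-0.987012 → y ← -2.470000 + 0.37·(-0.987012) = -2.835194
y(0.74) ≈ -2.8352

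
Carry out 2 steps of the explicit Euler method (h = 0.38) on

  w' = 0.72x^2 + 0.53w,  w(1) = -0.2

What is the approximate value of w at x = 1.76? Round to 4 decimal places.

0.5611

Euler: w_{n+1} = w_n + h·f(x_n, w_n).
x=1.000000, w=-0.200000: f=0.614000 → w ← -0.200000 + 0.38·0.614000 = 0.033320
x=1.380000, w=0.033320: f=1.388828 → w ← 0.033320 + 0.38·1.388828 = 0.561074
w(1.76) ≈ 0.5611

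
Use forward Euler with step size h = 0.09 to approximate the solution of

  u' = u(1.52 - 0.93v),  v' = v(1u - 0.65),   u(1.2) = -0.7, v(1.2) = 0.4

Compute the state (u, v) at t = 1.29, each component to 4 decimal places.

-0.7723, 0.3514

Euler on (u,v): u_{n+1} = u_n + h·u', v_{n+1} = v_n + h·v'.
1.200000: (-0.700000, 0.400000); f=(-0.803600, -0.540000) → (-0.772324, 0.351400)
(u(1.29), v(1.29)) ≈ (-0.7723, 0.3514)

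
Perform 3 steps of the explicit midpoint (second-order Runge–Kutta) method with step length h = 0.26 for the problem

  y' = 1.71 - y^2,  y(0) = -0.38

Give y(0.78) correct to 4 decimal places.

0.8077

Midpoint: k1 = f(x_n, y_n); k2 = f(x_n + h/2, y_n + (h/2)·k1); y_{n+1} = y_n + h·k2.
x=0.000000, y=-0.380000:
  k1 = f(0.000000, -0.380000) = 1.565600
  k2 = f(0.130000, -0.176472) = 1.678858
  y ← -0.380000 + 0.26·1.678858 = 0.056503
x=0.260000, y=0.056503:
  k1 = f(0.260000, 0.056503) = 1.706807
  k2 = f(0.390000, 0.278388) = 1.632500
  y ← 0.056503 + 0.26·1.632500 = 0.480953
x=0.520000, y=0.480953:
  k1 = f(0.520000, 0.480953) = 1.478684
  k2 = f(0.650000, 0.673182) = 1.256826
  y ← 0.480953 + 0.26·1.256826 = 0.807728
y(0.78) ≈ 0.8077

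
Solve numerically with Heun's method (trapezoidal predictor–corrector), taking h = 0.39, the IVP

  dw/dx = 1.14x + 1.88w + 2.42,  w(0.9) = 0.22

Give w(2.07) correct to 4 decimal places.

16.1960

Heun: k1 = f(x_n, w_n); k2 = f(x_n + h, w_n + h·k1); w_{n+1} = w_n + (h/2)·(k1 + k2).
x=0.900000, w=0.220000:
  k1 = f(0.900000, 0.220000) = 3.859600
  k2 = f(1.290000, 1.725244) = 7.134059
  w ← 0.220000 + (0.39/2)·(3.859600 + 7.134059) = 2.363763
x=1.290000, w=2.363763:
  k1 = f(1.290000, 2.363763) = 8.334475
  k2 = f(1.680000, 5.614209) = 14.889913
  w ← 2.363763 + (0.39/2)·(8.334475 + 14.889913) = 6.892519
x=1.680000, w=6.892519:
  k1 = f(1.680000, 6.892519) = 17.293136
  k2 = f(2.070000, 13.636842) = 30.417063
  w ← 6.892519 + (0.39/2)·(17.293136 + 30.417063) = 16.196008
w(2.07) ≈ 16.1960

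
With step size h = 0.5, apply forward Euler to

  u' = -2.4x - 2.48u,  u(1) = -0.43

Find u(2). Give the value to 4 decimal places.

-1.5368

Euler: u_{n+1} = u_n + h·f(x_n, u_n).
x=1.000000, u=-0.430000: f=-1.333600 → u ← -0.430000 + 0.5·(-1.333600) = -1.096800
x=1.500000, u=-1.096800: f=-0.879936 → u ← -1.096800 + 0.5·(-0.879936) = -1.536768
u(2) ≈ -1.5368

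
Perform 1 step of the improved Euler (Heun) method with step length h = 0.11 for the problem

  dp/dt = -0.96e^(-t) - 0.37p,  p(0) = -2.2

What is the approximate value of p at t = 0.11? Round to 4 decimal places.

Heun: k1 = f(t_n, p_n); k2 = f(t_n + h, p_n + h·k1); p_{n+1} = p_n + (h/2)·(k1 + k2).
t=0.000000, p=-2.200000:
  k1 = f(0.000000, -2.200000) = -0.146000
  k2 = f(0.110000, -2.216060) = -0.040059
  p ← -2.200000 + (0.11/2)·(-0.146000 + (-0.040059)) = -2.210233
p(0.11) ≈ -2.2102

-2.2102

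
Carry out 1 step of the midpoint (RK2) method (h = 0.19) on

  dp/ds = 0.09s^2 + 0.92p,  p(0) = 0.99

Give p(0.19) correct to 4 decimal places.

1.1783

Midpoint: k1 = f(s_n, p_n); k2 = f(s_n + h/2, p_n + (h/2)·k1); p_{n+1} = p_n + h·k2.
s=0.000000, p=0.990000:
  k1 = f(0.000000, 0.990000) = 0.910800
  k2 = f(0.095000, 1.076526) = 0.991216
  p ← 0.990000 + 0.19·0.991216 = 1.178331
p(0.19) ≈ 1.1783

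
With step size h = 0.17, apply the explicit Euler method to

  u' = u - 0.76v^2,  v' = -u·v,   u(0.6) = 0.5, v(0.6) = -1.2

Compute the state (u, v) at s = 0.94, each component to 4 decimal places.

0.3110, -1.0235

Euler on (u,v): u_{n+1} = u_n + h·u', v_{n+1} = v_n + h·v'.
0.600000: (0.500000, -1.200000); f=(-0.594400, 0.600000) → (0.398952, -1.098000)
0.770000: (0.398952, -1.098000); f=(-0.517307, 0.438049) → (0.311010, -1.023532)
(u(0.94), v(0.94)) ≈ (0.3110, -1.0235)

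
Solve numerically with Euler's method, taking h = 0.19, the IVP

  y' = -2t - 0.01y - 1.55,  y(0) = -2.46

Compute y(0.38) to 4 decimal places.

-3.1113

Euler: y_{n+1} = y_n + h·f(t_n, y_n).
t=0.000000, y=-2.460000: f=-1.525400 → y ← -2.460000 + 0.19·(-1.525400) = -2.749826
t=0.190000, y=-2.749826: f=-1.902502 → y ← -2.749826 + 0.19·(-1.902502) = -3.111301
y(0.38) ≈ -3.1113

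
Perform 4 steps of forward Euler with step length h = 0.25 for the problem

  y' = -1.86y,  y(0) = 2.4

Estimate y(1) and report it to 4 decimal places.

0.1966

Euler: y_{n+1} = y_n + h·f(s_n, y_n).
s=0.000000, y=2.400000: f=-4.464000 → y ← 2.400000 + 0.25·(-4.464000) = 1.284000
s=0.250000, y=1.284000: f=-2.388240 → y ← 1.284000 + 0.25·(-2.388240) = 0.686940
s=0.500000, y=0.686940: f=-1.277708 → y ← 0.686940 + 0.25·(-1.277708) = 0.367513
s=0.750000, y=0.367513: f=-0.683574 → y ← 0.367513 + 0.25·(-0.683574) = 0.196619
y(1) ≈ 0.1966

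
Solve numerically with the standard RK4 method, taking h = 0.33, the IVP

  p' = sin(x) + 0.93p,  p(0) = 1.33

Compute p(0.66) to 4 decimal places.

2.7182

RK4: k1 = f(x_n, p_n); k2 = f(x_n + h/2, p_n + (h/2)·k1); k3 = f(x_n + h/2, p_n + (h/2)·k2); k4 = f(x_n + h, p_n + h·k3); p_{n+1} = p_n + (h/6)·(k1 + 2k2 + 2k3 + k4).
x=0.000000, p=1.330000:
  k1 = f(0.000000, 1.330000) = 1.236900
  k2 = f(0.165000, 1.534089) = 1.590955
  k3 = f(0.165000, 1.592508) = 1.645284
  k4 = f(0.330000, 1.872944) = 2.065881
  p ← 1.330000 + (0.33/6)·(k1 + 2k2 + 2k3 + k4) = 1.867639
x=0.330000, p=1.867639:
  k1 = f(0.330000, 1.867639) = 2.060948
  k2 = f(0.495000, 2.207696) = 2.528189
  k3 = f(0.495000, 2.284790) = 2.599887
  k4 = f(0.660000, 2.725602) = 3.147927
  p ← 1.867639 + (0.33/6)·(k1 + 2k2 + 2k3 + k4) = 2.718216
p(0.66) ≈ 2.7182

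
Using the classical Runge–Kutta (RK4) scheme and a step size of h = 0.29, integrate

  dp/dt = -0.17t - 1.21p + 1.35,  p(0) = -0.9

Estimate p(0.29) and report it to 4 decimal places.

RK4: k1 = f(t_n, p_n); k2 = f(t_n + h/2, p_n + (h/2)·k1); k3 = f(t_n + h/2, p_n + (h/2)·k2); k4 = f(t_n + h, p_n + h·k3); p_{n+1} = p_n + (h/6)·(k1 + 2k2 + 2k3 + k4).
t=0.000000, p=-0.900000:
  k1 = f(0.000000, -0.900000) = 2.439000
  k2 = f(0.145000, -0.546345) = 1.986427
  k3 = f(0.145000, -0.611968) = 2.065831
  k4 = f(0.290000, -0.300909) = 1.664800
  p ← -0.900000 + (0.29/6)·(k1 + 2k2 + 2k3 + k4) = -0.309931
p(0.29) ≈ -0.3099

-0.3099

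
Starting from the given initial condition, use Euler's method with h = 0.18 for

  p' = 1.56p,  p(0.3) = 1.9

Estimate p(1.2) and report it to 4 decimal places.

Euler: p_{n+1} = p_n + h·f(t_n, p_n).
t=0.300000, p=1.900000: f=2.964000 → p ← 1.900000 + 0.18·2.964000 = 2.433520
t=0.480000, p=2.433520: f=3.796291 → p ← 2.433520 + 0.18·3.796291 = 3.116852
t=0.660000, p=3.116852: f=4.862290 → p ← 3.116852 + 0.18·4.862290 = 3.992065
t=0.840000, p=3.992065: f=6.227621 → p ← 3.992065 + 0.18·6.227621 = 5.113036
t=1.020000, p=5.113036: f=7.976337 → p ← 5.113036 + 0.18·7.976337 = 6.548777
p(1.2) ≈ 6.5488

6.5488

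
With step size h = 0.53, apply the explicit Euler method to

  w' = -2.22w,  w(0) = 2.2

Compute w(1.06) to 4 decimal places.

Euler: w_{n+1} = w_n + h·f(x_n, w_n).
x=0.000000, w=2.200000: f=-4.884000 → w ← 2.200000 + 0.53·(-4.884000) = -0.388520
x=0.530000, w=-0.388520: f=0.862514 → w ← -0.388520 + 0.53·0.862514 = 0.068613
w(1.06) ≈ 0.0686

0.0686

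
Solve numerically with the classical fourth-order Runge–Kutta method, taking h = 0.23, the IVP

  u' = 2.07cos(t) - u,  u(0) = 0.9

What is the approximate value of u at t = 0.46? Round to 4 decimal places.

RK4: k1 = f(t_n, u_n); k2 = f(t_n + h/2, u_n + (h/2)·k1); k3 = f(t_n + h/2, u_n + (h/2)·k2); k4 = f(t_n + h, u_n + h·k3); u_{n+1} = u_n + (h/6)·(k1 + 2k2 + 2k3 + k4).
t=0.000000, u=0.900000:
  k1 = f(0.000000, 0.900000) = 1.170000
  k2 = f(0.115000, 1.034550) = 1.021777
  k3 = f(0.115000, 1.017504) = 1.038823
  k4 = f(0.230000, 1.138929) = 0.876560
  u ← 0.900000 + (0.23/6)·(k1 + 2k2 + 2k3 + k4) = 1.136431
t=0.230000, u=1.136431:
  k1 = f(0.230000, 1.136431) = 0.879059
  k2 = f(0.345000, 1.237523) = 0.710504
  k3 = f(0.345000, 1.218139) = 0.729887
  k4 = f(0.460000, 1.304305) = 0.550524
  u ← 1.136431 + (0.23/6)·(k1 + 2k2 + 2k3 + k4) = 1.301661
u(0.46) ≈ 1.3017

1.3017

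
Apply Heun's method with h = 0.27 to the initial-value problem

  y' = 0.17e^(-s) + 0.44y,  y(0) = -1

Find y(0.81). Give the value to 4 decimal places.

Heun: k1 = f(s_n, y_n); k2 = f(s_n + h, y_n + h·k1); y_{n+1} = y_n + (h/2)·(k1 + k2).
s=0.000000, y=-1.000000:
  k1 = f(0.000000, -1.000000) = -0.270000
  k2 = f(0.270000, -1.072900) = -0.342301
  y ← -1.000000 + (0.27/2)·(-0.270000 + (-0.342301)) = -1.082661
s=0.270000, y=-1.082661:
  k1 = f(0.270000, -1.082661) = -0.346596
  k2 = f(0.540000, -1.176242) = -0.418479
  y ← -1.082661 + (0.27/2)·(-0.346596 + (-0.418479)) = -1.185946
s=0.540000, y=-1.185946:
  k1 = f(0.540000, -1.185946) = -0.422749
  k2 = f(0.810000, -1.300088) = -0.496413
  y ← -1.185946 + (0.27/2)·(-0.422749 + (-0.496413)) = -1.310033
y(0.81) ≈ -1.3100

-1.3100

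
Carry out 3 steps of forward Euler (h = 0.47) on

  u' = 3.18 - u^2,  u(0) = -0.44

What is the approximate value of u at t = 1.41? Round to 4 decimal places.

Euler: u_{n+1} = u_n + h·f(t_n, u_n).
t=0.000000, u=-0.440000: f=2.986400 → u ← -0.440000 + 0.47·2.986400 = 0.963608
t=0.470000, u=0.963608: f=2.251460 → u ← 0.963608 + 0.47·2.251460 = 2.021794
t=0.940000, u=2.021794: f=-0.907651 → u ← 2.021794 + 0.47·(-0.907651) = 1.595198
u(1.41) ≈ 1.5952

1.5952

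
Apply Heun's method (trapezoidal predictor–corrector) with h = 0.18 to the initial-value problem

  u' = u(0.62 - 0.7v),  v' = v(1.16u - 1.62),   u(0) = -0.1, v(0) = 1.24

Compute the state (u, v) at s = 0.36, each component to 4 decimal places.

-0.0994, 0.6729

Heun on (u,v): k1 = f(s_n, state_n); k2 = f(s_n + h, state_n + h·k1); state_{n+1} = state_n + (h/2)·(k1 + k2).
0.000000: (-0.100000, 1.240000)
  k1 = (0.024800, -2.152640)
  predictor → (-0.095536, 0.852525)
  k2 = (-0.002220, -1.475568)
  → (-0.097968, 0.913461)
0.180000: (-0.097968, 0.913461)
  k1 = (0.001903, -1.583615)
  predictor → (-0.097625, 0.628410)
  k2 = (-0.017584, -1.089190)
  → (-0.099379, 0.672909)
(u(0.36), v(0.36)) ≈ (-0.0994, 0.6729)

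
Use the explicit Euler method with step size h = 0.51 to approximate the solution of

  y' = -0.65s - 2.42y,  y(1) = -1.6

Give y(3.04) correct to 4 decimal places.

Euler: y_{n+1} = y_n + h·f(s_n, y_n).
s=1.000000, y=-1.600000: f=3.222000 → y ← -1.600000 + 0.51·3.222000 = 0.043220
s=1.510000, y=0.043220: f=-1.086092 → y ← 0.043220 + 0.51·(-1.086092) = -0.510687
s=2.020000, y=-0.510687: f=-0.077137 → y ← -0.510687 + 0.51·(-0.077137) = -0.550027
s=2.530000, y=-0.550027: f=-0.313434 → y ← -0.550027 + 0.51·(-0.313434) = -0.709879
y(3.04) ≈ -0.7099

-0.7099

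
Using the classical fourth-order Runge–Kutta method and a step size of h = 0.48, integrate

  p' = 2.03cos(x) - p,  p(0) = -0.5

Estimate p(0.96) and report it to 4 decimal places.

RK4: k1 = f(x_n, p_n); k2 = f(x_n + h/2, p_n + (h/2)·k1); k3 = f(x_n + h/2, p_n + (h/2)·k2); k4 = f(x_n + h, p_n + h·k3); p_{n+1} = p_n + (h/6)·(k1 + 2k2 + 2k3 + k4).
x=0.000000, p=-0.500000:
  k1 = f(0.000000, -0.500000) = 2.530000
  k2 = f(0.240000, 0.107200) = 1.864616
  k3 = f(0.240000, -0.052492) = 2.024308
  k4 = f(0.480000, 0.471668) = 1.328932
  p ← -0.500000 + (0.48/6)·(k1 + 2k2 + 2k3 + k4) = 0.430942
x=0.480000, p=0.430942:
  k1 = f(0.480000, 0.430942) = 1.369657
  k2 = f(0.720000, 0.759660) = 0.766505
  k3 = f(0.720000, 0.614904) = 0.911262
  k4 = f(0.960000, 0.868348) = 0.295897
  p ← 0.430942 + (0.48/6)·(k1 + 2k2 + 2k3 + k4) = 0.832630
p(0.96) ≈ 0.8326

0.8326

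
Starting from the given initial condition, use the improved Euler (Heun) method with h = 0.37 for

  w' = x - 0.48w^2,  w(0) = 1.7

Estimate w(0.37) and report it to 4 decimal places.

Heun: k1 = f(x_n, w_n); k2 = f(x_n + h, w_n + h·k1); w_{n+1} = w_n + (h/2)·(k1 + k2).
x=0.000000, w=1.700000:
  k1 = f(0.000000, 1.700000) = -1.387200
  k2 = f(0.370000, 1.186736) = -0.306004
  w ← 1.700000 + (0.37/2)·(-1.387200 + (-0.306004)) = 1.386757
w(0.37) ≈ 1.3868

1.3868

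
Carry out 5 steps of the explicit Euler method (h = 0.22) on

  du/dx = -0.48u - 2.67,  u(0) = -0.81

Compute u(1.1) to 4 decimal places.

Euler: u_{n+1} = u_n + h·f(x_n, u_n).
x=0.000000, u=-0.810000: f=-2.281200 → u ← -0.810000 + 0.22·(-2.281200) = -1.311864
x=0.220000, u=-1.311864: f=-2.040305 → u ← -1.311864 + 0.22·(-2.040305) = -1.760731
x=0.440000, u=-1.760731: f=-1.824849 → u ← -1.760731 + 0.22·(-1.824849) = -2.162198
x=0.660000, u=-2.162198: f=-1.632145 → u ← -2.162198 + 0.22·(-1.632145) = -2.521270
x=0.880000, u=-2.521270: f=-1.459790 → u ← -2.521270 + 0.22·(-1.459790) = -2.842424
u(1.1) ≈ -2.8424

-2.8424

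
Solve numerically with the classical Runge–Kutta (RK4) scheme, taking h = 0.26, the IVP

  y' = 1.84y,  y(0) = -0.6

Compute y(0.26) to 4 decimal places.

-0.9680

RK4: k1 = f(x_n, y_n); k2 = f(x_n + h/2, y_n + (h/2)·k1); k3 = f(x_n + h/2, y_n + (h/2)·k2); k4 = f(x_n + h, y_n + h·k3); y_{n+1} = y_n + (h/6)·(k1 + 2k2 + 2k3 + k4).
x=0.000000, y=-0.600000:
  k1 = f(0.000000, -0.600000) = -1.104000
  k2 = f(0.130000, -0.743520) = -1.368077
  k3 = f(0.130000, -0.777850) = -1.431244
  k4 = f(0.260000, -0.972123) = -1.788707
  y ← -0.600000 + (0.26/6)·(k1 + 2k2 + 2k3 + k4) = -0.967958
y(0.26) ≈ -0.9680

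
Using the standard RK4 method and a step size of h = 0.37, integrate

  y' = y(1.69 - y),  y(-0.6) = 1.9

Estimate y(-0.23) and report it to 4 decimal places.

1.7965

RK4: k1 = f(x_n, y_n); k2 = f(x_n + h/2, y_n + (h/2)·k1); k3 = f(x_n + h/2, y_n + (h/2)·k2); k4 = f(x_n + h, y_n + h·k3); y_{n+1} = y_n + (h/6)·(k1 + 2k2 + 2k3 + k4).
x=-0.600000, y=1.900000:
  k1 = f(-0.600000, 1.900000) = -0.399000
  k2 = f(-0.415000, 1.826185) = -0.248699
  k3 = f(-0.415000, 1.853991) = -0.304037
  k4 = f(-0.230000, 1.787506) = -0.174293
  y ← 1.900000 + (0.37/6)·(k1 + 2k2 + 2k3 + k4) = 1.796476
y(-0.23) ≈ 1.7965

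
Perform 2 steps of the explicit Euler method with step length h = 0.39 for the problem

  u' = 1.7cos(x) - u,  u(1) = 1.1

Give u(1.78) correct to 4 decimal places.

0.7470

Euler: u_{n+1} = u_n + h·f(x_n, u_n).
x=1.000000, u=1.100000: f=-0.181486 → u ← 1.100000 + 0.39·(-0.181486) = 1.029220
x=1.390000, u=1.029220: f=-0.723538 → u ← 1.029220 + 0.39·(-0.723538) = 0.747040
u(1.78) ≈ 0.7470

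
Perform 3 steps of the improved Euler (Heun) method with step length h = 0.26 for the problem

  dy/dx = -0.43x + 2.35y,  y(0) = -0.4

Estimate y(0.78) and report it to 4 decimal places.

-2.5555

Heun: k1 = f(x_n, y_n); k2 = f(x_n + h, y_n + h·k1); y_{n+1} = y_n + (h/2)·(k1 + k2).
x=0.000000, y=-0.400000:
  k1 = f(0.000000, -0.400000) = -0.940000
  k2 = f(0.260000, -0.644400) = -1.626140
  y ← -0.400000 + (0.26/2)·(-0.940000 + (-1.626140)) = -0.733598
x=0.260000, y=-0.733598:
  k1 = f(0.260000, -0.733598) = -1.835756
  k2 = f(0.520000, -1.210895) = -3.069203
  y ← -0.733598 + (0.26/2)·(-1.835756 + (-3.069203)) = -1.371243
x=0.520000, y=-1.371243:
  k1 = f(0.520000, -1.371243) = -3.446021
  k2 = f(0.780000, -2.267208) = -5.663339
  y ← -1.371243 + (0.26/2)·(-3.446021 + (-5.663339)) = -2.555460
y(0.78) ≈ -2.5555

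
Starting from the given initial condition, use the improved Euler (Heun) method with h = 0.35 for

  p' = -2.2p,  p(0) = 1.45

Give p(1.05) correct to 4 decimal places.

Heun: k1 = f(t_n, p_n); k2 = f(t_n + h, p_n + h·k1); p_{n+1} = p_n + (h/2)·(k1 + k2).
t=0.000000, p=1.450000:
  k1 = f(0.000000, 1.450000) = -3.190000
  k2 = f(0.350000, 0.333500) = -0.733700
  p ← 1.450000 + (0.35/2)·(-3.190000 + (-0.733700)) = 0.763352
t=0.350000, p=0.763352:
  k1 = f(0.350000, 0.763352) = -1.679376
  k2 = f(0.700000, 0.175571) = -0.386256
  p ← 0.763352 + (0.35/2)·(-1.679376 + (-0.386256)) = 0.401867
t=0.700000, p=0.401867:
  k1 = f(0.700000, 0.401867) = -0.884107
  k2 = f(1.050000, 0.092429) = -0.203345
  p ← 0.401867 + (0.35/2)·(-0.884107 + (-0.203345)) = 0.211563
p(1.05) ≈ 0.2116

0.2116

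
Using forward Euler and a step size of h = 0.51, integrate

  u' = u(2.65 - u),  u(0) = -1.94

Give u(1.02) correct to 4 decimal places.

Euler: u_{n+1} = u_n + h·f(t_n, u_n).
t=0.000000, u=-1.940000: f=-8.904600 → u ← -1.940000 + 0.51·(-8.904600) = -6.481346
t=0.510000, u=-6.481346: f=-59.183413 → u ← -6.481346 + 0.51·(-59.183413) = -36.664887
u(1.02) ≈ -36.6649

-36.6649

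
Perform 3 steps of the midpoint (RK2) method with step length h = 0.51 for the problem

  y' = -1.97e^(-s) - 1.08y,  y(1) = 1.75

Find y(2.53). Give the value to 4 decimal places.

Midpoint: k1 = f(s_n, y_n); k2 = f(s_n + h/2, y_n + (h/2)·k1); y_{n+1} = y_n + h·k2.
s=1.000000, y=1.750000:
  k1 = f(1.000000, 1.750000) = -2.614722
  k2 = f(1.255000, 1.083246) = -1.731505
  y ← 1.750000 + 0.51·(-1.731505) = 0.866933
s=1.510000, y=0.866933:
  k1 = f(1.510000, 0.866933) = -1.371480
  k2 = f(1.765000, 0.517205) = -0.895820
  y ← 0.866933 + 0.51·(-0.895820) = 0.410065
s=2.020000, y=0.410065:
  k1 = f(2.020000, 0.410065) = -0.704201
  k2 = f(2.275000, 0.230493) = -0.451443
  y ← 0.410065 + 0.51·(-0.451443) = 0.179829
y(2.53) ≈ 0.1798

0.1798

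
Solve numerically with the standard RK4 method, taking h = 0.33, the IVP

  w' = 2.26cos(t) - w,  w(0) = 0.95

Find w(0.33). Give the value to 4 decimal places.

1.3057

RK4: k1 = f(t_n, w_n); k2 = f(t_n + h/2, w_n + (h/2)·k1); k3 = f(t_n + h/2, w_n + (h/2)·k2); k4 = f(t_n + h, w_n + h·k3); w_{n+1} = w_n + (h/6)·(k1 + 2k2 + 2k3 + k4).
t=0.000000, w=0.950000:
  k1 = f(0.000000, 0.950000) = 1.310000
  k2 = f(0.165000, 1.166150) = 1.063155
  k3 = f(0.165000, 1.125421) = 1.103885
  k4 = f(0.330000, 1.314282) = 0.823774
  w ← 0.950000 + (0.33/6)·(k1 + 2k2 + 2k3 + k4) = 1.305732
w(0.33) ≈ 1.3057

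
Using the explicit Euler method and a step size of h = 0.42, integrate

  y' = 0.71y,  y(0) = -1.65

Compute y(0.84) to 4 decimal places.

-2.7808

Euler: y_{n+1} = y_n + h·f(s_n, y_n).
s=0.000000, y=-1.650000: f=-1.171500 → y ← -1.650000 + 0.42·(-1.171500) = -2.142030
s=0.420000, y=-2.142030: f=-1.520841 → y ← -2.142030 + 0.42·(-1.520841) = -2.780783
y(0.84) ≈ -2.7808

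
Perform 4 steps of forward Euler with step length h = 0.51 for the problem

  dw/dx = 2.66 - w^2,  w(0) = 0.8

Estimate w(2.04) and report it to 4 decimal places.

1.5676

Euler: w_{n+1} = w_n + h·f(x_n, w_n).
x=0.000000, w=0.800000: f=2.020000 → w ← 0.800000 + 0.51·2.020000 = 1.830200
x=0.510000, w=1.830200: f=-0.689632 → w ← 1.830200 + 0.51·(-0.689632) = 1.478488
x=1.020000, w=1.478488: f=0.474074 → w ← 1.478488 + 0.51·0.474074 = 1.720266
x=1.530000, w=1.720266: f=-0.299313 → w ← 1.720266 + 0.51·(-0.299313) = 1.567616
w(2.04) ≈ 1.5676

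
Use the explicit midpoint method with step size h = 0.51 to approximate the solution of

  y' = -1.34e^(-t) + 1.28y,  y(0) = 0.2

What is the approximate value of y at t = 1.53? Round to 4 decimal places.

-2.4358

Midpoint: k1 = f(t_n, y_n); k2 = f(t_n + h/2, y_n + (h/2)·k1); y_{n+1} = y_n + h·k2.
t=0.000000, y=0.200000:
  k1 = f(0.000000, 0.200000) = -1.084000
  k2 = f(0.255000, -0.076420) = -1.136206
  y ← 0.200000 + 0.51·(-1.136206) = -0.379465
t=0.510000, y=-0.379465:
  k1 = f(0.510000, -0.379465) = -1.290379
  k2 = f(0.765000, -0.708512) = -1.530442
  y ← -0.379465 + 0.51·(-1.530442) = -1.159990
t=1.020000, y=-1.159990:
  k1 = f(1.020000, -1.159990) = -1.967985
  k2 = f(1.275000, -1.661827) = -2.501576
  y ← -1.159990 + 0.51·(-2.501576) = -2.435794
y(1.53) ≈ -2.4358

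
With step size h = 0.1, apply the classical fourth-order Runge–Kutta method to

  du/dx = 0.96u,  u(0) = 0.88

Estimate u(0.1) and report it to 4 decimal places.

RK4: k1 = f(x_n, u_n); k2 = f(x_n + h/2, u_n + (h/2)·k1); k3 = f(x_n + h/2, u_n + (h/2)·k2); k4 = f(x_n + h, u_n + h·k3); u_{n+1} = u_n + (h/6)·(k1 + 2k2 + 2k3 + k4).
x=0.000000, u=0.880000:
  k1 = f(0.000000, 0.880000) = 0.844800
  k2 = f(0.050000, 0.922240) = 0.885350
  k3 = f(0.050000, 0.924268) = 0.887297
  k4 = f(0.100000, 0.968730) = 0.929980
  u ← 0.880000 + (0.1/6)·(k1 + 2k2 + 2k3 + k4) = 0.968668
u(0.1) ≈ 0.9687

0.9687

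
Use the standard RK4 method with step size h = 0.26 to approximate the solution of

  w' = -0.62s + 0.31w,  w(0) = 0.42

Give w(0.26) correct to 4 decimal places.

RK4: k1 = f(s_n, w_n); k2 = f(s_n + h/2, w_n + (h/2)·k1); k3 = f(s_n + h/2, w_n + (h/2)·k2); k4 = f(s_n + h, w_n + h·k3); w_{n+1} = w_n + (h/6)·(k1 + 2k2 + 2k3 + k4).
s=0.000000, w=0.420000:
  k1 = f(0.000000, 0.420000) = 0.130200
  k2 = f(0.130000, 0.436926) = 0.054847
  k3 = f(0.130000, 0.427130) = 0.051810
  k4 = f(0.260000, 0.433471) = -0.026824
  w ← 0.420000 + (0.26/6)·(k1 + 2k2 + 2k3 + k4) = 0.433723
w(0.26) ≈ 0.4337

0.4337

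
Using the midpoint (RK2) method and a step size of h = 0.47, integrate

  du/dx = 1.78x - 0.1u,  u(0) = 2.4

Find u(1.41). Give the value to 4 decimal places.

3.7819

Midpoint: k1 = f(x_n, u_n); k2 = f(x_n + h/2, u_n + (h/2)·k1); u_{n+1} = u_n + h·k2.
x=0.000000, u=2.400000:
  k1 = f(0.000000, 2.400000) = -0.240000
  k2 = f(0.235000, 2.343600) = 0.183940
  u ← 2.400000 + 0.47·0.183940 = 2.486452
x=0.470000, u=2.486452:
  k1 = f(0.470000, 2.486452) = 0.587955
  k2 = f(0.705000, 2.624621) = 0.992438
  u ← 2.486452 + 0.47·0.992438 = 2.952898
x=0.940000, u=2.952898:
  k1 = f(0.940000, 2.952898) = 1.377910
  k2 = f(1.175000, 3.276707) = 1.763829
  u ← 2.952898 + 0.47·1.763829 = 3.781897
u(1.41) ≈ 3.7819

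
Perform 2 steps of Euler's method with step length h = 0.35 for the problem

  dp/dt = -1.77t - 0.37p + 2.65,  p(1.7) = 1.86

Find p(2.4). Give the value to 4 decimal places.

0.9576

Euler: p_{n+1} = p_n + h·f(t_n, p_n).
t=1.700000, p=1.860000: f=-1.047200 → p ← 1.860000 + 0.35·(-1.047200) = 1.493480
t=2.050000, p=1.493480: f=-1.531088 → p ← 1.493480 + 0.35·(-1.531088) = 0.957599
p(2.4) ≈ 0.9576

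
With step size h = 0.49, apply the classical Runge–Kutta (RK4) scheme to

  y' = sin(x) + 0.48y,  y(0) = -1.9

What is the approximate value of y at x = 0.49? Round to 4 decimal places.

-2.2763

RK4: k1 = f(x_n, y_n); k2 = f(x_n + h/2, y_n + (h/2)·k1); k3 = f(x_n + h/2, y_n + (h/2)·k2); k4 = f(x_n + h, y_n + h·k3); y_{n+1} = y_n + (h/6)·(k1 + 2k2 + 2k3 + k4).
x=0.000000, y=-1.900000:
  k1 = f(0.000000, -1.900000) = -0.912000
  k2 = f(0.245000, -2.123440) = -0.776695
  k3 = f(0.245000, -2.090290) = -0.760783
  k4 = f(0.490000, -2.272784) = -0.620310
  y ← -1.900000 + (0.49/6)·(k1 + 2k2 + 2k3 + k4) = -2.276260
y(0.49) ≈ -2.2763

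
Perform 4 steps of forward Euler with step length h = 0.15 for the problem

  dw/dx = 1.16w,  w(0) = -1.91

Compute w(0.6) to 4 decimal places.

-3.6283

Euler: w_{n+1} = w_n + h·f(x_n, w_n).
x=0.000000, w=-1.910000: f=-2.215600 → w ← -1.910000 + 0.15·(-2.215600) = -2.242340
x=0.150000, w=-2.242340: f=-2.601114 → w ← -2.242340 + 0.15·(-2.601114) = -2.632507
x=0.300000, w=-2.632507: f=-3.053708 → w ← -2.632507 + 0.15·(-3.053708) = -3.090563
x=0.450000, w=-3.090563: f=-3.585054 → w ← -3.090563 + 0.15·(-3.585054) = -3.628321
w(0.6) ≈ -3.6283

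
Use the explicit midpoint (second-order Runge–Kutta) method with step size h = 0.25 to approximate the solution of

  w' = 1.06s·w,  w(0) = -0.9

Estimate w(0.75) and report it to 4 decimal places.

Midpoint: k1 = f(s_n, w_n); k2 = f(s_n + h/2, w_n + (h/2)·k1); w_{n+1} = w_n + h·k2.
s=0.000000, w=-0.900000:
  k1 = f(0.000000, -0.900000) = 0.000000
  k2 = f(0.125000, -0.900000) = -0.119250
  w ← -0.900000 + 0.25·(-0.119250) = -0.929813
s=0.250000, w=-0.929813:
  k1 = f(0.250000, -0.929813) = -0.246400
  k2 = f(0.375000, -0.960613) = -0.381843
  w ← -0.929813 + 0.25·(-0.381843) = -1.025273
s=0.500000, w=-1.025273:
  k1 = f(0.500000, -1.025273) = -0.543395
  k2 = f(0.625000, -1.093198) = -0.724243
  w ← -1.025273 + 0.25·(-0.724243) = -1.206334
w(0.75) ≈ -1.2063

-1.2063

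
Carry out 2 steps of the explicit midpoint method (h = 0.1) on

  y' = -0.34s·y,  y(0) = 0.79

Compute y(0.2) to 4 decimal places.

Midpoint: k1 = f(s_n, y_n); k2 = f(s_n + h/2, y_n + (h/2)·k1); y_{n+1} = y_n + h·k2.
s=0.000000, y=0.790000:
  k1 = f(0.000000, 0.790000) = 0.000000
  k2 = f(0.050000, 0.790000) = -0.013430
  y ← 0.790000 + 0.1·(-0.013430) = 0.788657
s=0.100000, y=0.788657:
  k1 = f(0.100000, 0.788657) = -0.026814
  k2 = f(0.150000, 0.787316) = -0.040153
  y ← 0.788657 + 0.1·(-0.040153) = 0.784642
y(0.2) ≈ 0.7846

0.7846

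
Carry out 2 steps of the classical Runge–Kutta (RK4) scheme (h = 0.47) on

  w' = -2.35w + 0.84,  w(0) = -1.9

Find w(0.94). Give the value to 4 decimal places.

RK4: k1 = f(x_n, w_n); k2 = f(x_n + h/2, w_n + (h/2)·k1); k3 = f(x_n + h/2, w_n + (h/2)·k2); k4 = f(x_n + h, w_n + h·k3); w_{n+1} = w_n + (h/6)·(k1 + 2k2 + 2k3 + k4).
x=0.000000, w=-1.900000:
  k1 = f(0.000000, -1.900000) = 5.305000
  k2 = f(0.235000, -0.653325) = 2.375314
  k3 = f(0.235000, -1.341801) = 3.993233
  k4 = f(0.470000, -0.023180) = 0.894474
  w ← -1.900000 + (0.47/6)·(k1 + 2k2 + 2k3 + k4) = -0.416636
x=0.470000, w=-0.416636:
  k1 = f(0.470000, -0.416636) = 1.819094
  k2 = f(0.705000, 0.010851) = 0.814499
  k3 = f(0.705000, -0.225228) = 1.369286
  k4 = f(0.940000, 0.226929) = 0.306717
  w ← -0.416636 + (0.47/6)·(k1 + 2k2 + 2k3 + k4) = 0.092013
w(0.94) ≈ 0.0920

0.0920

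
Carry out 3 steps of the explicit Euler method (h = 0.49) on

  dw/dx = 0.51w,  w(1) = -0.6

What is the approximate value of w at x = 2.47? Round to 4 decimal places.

Euler: w_{n+1} = w_n + h·f(x_n, w_n).
x=1.000000, w=-0.600000: f=-0.306000 → w ← -0.600000 + 0.49·(-0.306000) = -0.749940
x=1.490000, w=-0.749940: f=-0.382469 → w ← -0.749940 + 0.49·(-0.382469) = -0.937350
x=1.980000, w=-0.937350: f=-0.478049 → w ← -0.937350 + 0.49·(-0.478049) = -1.171594
w(2.47) ≈ -1.1716

-1.1716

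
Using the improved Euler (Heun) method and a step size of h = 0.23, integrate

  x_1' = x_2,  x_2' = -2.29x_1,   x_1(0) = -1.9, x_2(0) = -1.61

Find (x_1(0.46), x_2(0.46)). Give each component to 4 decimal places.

-2.1424, 0.6544

Heun on (x_1,x_2): k1 = f(x_n, state_n); k2 = f(x_n + h, state_n + h·k1); state_{n+1} = state_n + (h/2)·(k1 + k2).
0.000000: (-1.900000, -1.610000)
  k1 = (-1.610000, 4.351000)
  predictor → (-2.270300, -0.609270)
  k2 = (-0.609270, 5.198987)
  → (-2.155216, -0.511751)
0.230000: (-2.155216, -0.511751)
  k1 = (-0.511751, 4.935445)
  predictor → (-2.272919, 0.623401)
  k2 = (0.623401, 5.204984)
  → (-2.142376, 0.654398)
(x_1(0.46), x_2(0.46)) ≈ (-2.1424, 0.6544)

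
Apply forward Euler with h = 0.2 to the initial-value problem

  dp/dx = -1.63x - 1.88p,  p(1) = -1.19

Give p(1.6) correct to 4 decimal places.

Euler: p_{n+1} = p_n + h·f(x_n, p_n).
x=1.000000, p=-1.190000: f=0.607200 → p ← -1.190000 + 0.2·0.607200 = -1.068560
x=1.200000, p=-1.068560: f=0.052893 → p ← -1.068560 + 0.2·0.052893 = -1.057981
x=1.400000, p=-1.057981: f=-0.292995 → p ← -1.057981 + 0.2·(-0.292995) = -1.116580
p(1.6) ≈ -1.1166

-1.1166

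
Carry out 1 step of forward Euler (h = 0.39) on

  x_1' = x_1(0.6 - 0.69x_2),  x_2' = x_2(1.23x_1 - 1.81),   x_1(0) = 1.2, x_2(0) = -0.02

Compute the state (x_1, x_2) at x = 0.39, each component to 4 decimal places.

Euler on (x_1,x_2): x_1_{n+1} = x_1_n + h·x_1', x_2_{n+1} = x_2_n + h·x_2'.
0.000000: (1.200000, -0.020000); f=(0.736560, 0.006680) → (1.487258, -0.017395)
(x_1(0.39), x_2(0.39)) ≈ (1.4873, -0.0174)

1.4873, -0.0174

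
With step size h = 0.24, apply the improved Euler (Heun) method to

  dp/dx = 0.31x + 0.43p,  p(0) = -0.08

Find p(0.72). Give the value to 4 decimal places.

-0.0208

Heun: k1 = f(x_n, p_n); k2 = f(x_n + h, p_n + h·k1); p_{n+1} = p_n + (h/2)·(k1 + k2).
x=0.000000, p=-0.080000:
  k1 = f(0.000000, -0.080000) = -0.034400
  k2 = f(0.240000, -0.088256) = 0.036450
  p ← -0.080000 + (0.24/2)·(-0.034400 + 0.036450) = -0.079754
x=0.240000, p=-0.079754:
  k1 = f(0.240000, -0.079754) = 0.040106
  k2 = f(0.480000, -0.070129) = 0.118645
  p ← -0.079754 + (0.24/2)·(0.040106 + 0.118645) = -0.060704
x=0.480000, p=-0.060704:
  k1 = f(0.480000, -0.060704) = 0.122697
  k2 = f(0.720000, -0.031257) = 0.209760
  p ← -0.060704 + (0.24/2)·(0.122697 + 0.209760) = -0.020809
p(0.72) ≈ -0.0208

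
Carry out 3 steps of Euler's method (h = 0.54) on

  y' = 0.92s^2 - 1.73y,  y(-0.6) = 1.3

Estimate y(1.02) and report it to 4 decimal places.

0.1157

Euler: y_{n+1} = y_n + h·f(s_n, y_n).
s=-0.600000, y=1.300000: f=-1.917800 → y ← 1.300000 + 0.54·(-1.917800) = 0.264388
s=-0.060000, y=0.264388: f=-0.454079 → y ← 0.264388 + 0.54·(-0.454079) = 0.019185
s=0.480000, y=0.019185: f=0.178778 → y ← 0.019185 + 0.54·0.178778 = 0.115725
y(1.02) ≈ 0.1157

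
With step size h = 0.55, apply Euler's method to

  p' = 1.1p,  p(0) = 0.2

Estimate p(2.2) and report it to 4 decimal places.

1.3272

Euler: p_{n+1} = p_n + h·f(t_n, p_n).
t=0.000000, p=0.200000: f=0.220000 → p ← 0.200000 + 0.55·0.220000 = 0.321000
t=0.550000, p=0.321000: f=0.353100 → p ← 0.321000 + 0.55·0.353100 = 0.515205
t=1.100000, p=0.515205: f=0.566726 → p ← 0.515205 + 0.55·0.566726 = 0.826904
t=1.650000, p=0.826904: f=0.909594 → p ← 0.826904 + 0.55·0.909594 = 1.327181
p(2.2) ≈ 1.3272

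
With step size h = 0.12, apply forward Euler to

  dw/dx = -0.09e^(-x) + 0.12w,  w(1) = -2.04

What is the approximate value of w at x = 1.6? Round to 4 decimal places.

-2.2075

Euler: w_{n+1} = w_n + h·f(x_n, w_n).
x=1.000000, w=-2.040000: f=-0.277909 → w ← -2.040000 + 0.12·(-0.277909) = -2.073349
x=1.120000, w=-2.073349: f=-0.278167 → w ← -2.073349 + 0.12·(-0.278167) = -2.106729
x=1.240000, w=-2.106729: f=-0.278852 → w ← -2.106729 + 0.12·(-0.278852) = -2.140191
x=1.360000, w=-2.140191: f=-0.279922 → w ← -2.140191 + 0.12·(-0.279922) = -2.173782
x=1.480000, w=-2.173782: f=-0.281341 → w ← -2.173782 + 0.12·(-0.281341) = -2.207543
w(1.6) ≈ -2.2075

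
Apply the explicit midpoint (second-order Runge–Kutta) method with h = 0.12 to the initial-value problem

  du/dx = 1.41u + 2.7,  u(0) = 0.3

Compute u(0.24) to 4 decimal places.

1.1875

Midpoint: k1 = f(x_n, u_n); k2 = f(x_n + h/2, u_n + (h/2)·k1); u_{n+1} = u_n + h·k2.
x=0.000000, u=0.300000:
  k1 = f(0.000000, 0.300000) = 3.123000
  k2 = f(0.060000, 0.487380) = 3.387206
  u ← 0.300000 + 0.12·3.387206 = 0.706465
x=0.120000, u=0.706465:
  k1 = f(0.120000, 0.706465) = 3.696115
  k2 = f(0.180000, 0.928232) = 4.008807
  u ← 0.706465 + 0.12·4.008807 = 1.187521
u(0.24) ≈ 1.1875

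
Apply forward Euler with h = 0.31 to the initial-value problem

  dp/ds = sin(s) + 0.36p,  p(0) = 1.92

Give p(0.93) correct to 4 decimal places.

2.9225

Euler: p_{n+1} = p_n + h·f(s_n, p_n).
s=0.000000, p=1.920000: f=0.691200 → p ← 1.920000 + 0.31·0.691200 = 2.134272
s=0.310000, p=2.134272: f=1.073397 → p ← 2.134272 + 0.31·1.073397 = 2.467025
s=0.620000, p=2.467025: f=1.469164 → p ← 2.467025 + 0.31·1.469164 = 2.922466
p(0.93) ≈ 2.9225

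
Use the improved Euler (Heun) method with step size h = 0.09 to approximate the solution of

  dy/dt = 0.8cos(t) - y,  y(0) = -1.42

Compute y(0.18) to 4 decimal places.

Heun: k1 = f(t_n, y_n); k2 = f(t_n + h, y_n + h·k1); y_{n+1} = y_n + (h/2)·(k1 + k2).
t=0.000000, y=-1.420000:
  k1 = f(0.000000, -1.420000) = 2.220000
  k2 = f(0.090000, -1.220200) = 2.016962
  y ← -1.420000 + (0.09/2)·(2.220000 + 2.016962) = -1.229337
t=0.090000, y=-1.229337:
  k1 = f(0.090000, -1.229337) = 2.026099
  k2 = f(0.180000, -1.046988) = 1.834063
  y ← -1.229337 + (0.09/2)·(2.026099 + 1.834063) = -1.055629
y(0.18) ≈ -1.0556

-1.0556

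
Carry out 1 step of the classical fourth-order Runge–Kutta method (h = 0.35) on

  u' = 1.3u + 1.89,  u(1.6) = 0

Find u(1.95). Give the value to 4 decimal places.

0.8374

RK4: k1 = f(t_n, u_n); k2 = f(t_n + h/2, u_n + (h/2)·k1); k3 = f(t_n + h/2, u_n + (h/2)·k2); k4 = f(t_n + h, u_n + h·k3); u_{n+1} = u_n + (h/6)·(k1 + 2k2 + 2k3 + k4).
t=1.600000, u=0.000000:
  k1 = f(1.600000, 0.000000) = 1.890000
  k2 = f(1.775000, 0.330750) = 2.319975
  k3 = f(1.775000, 0.405996) = 2.417794
  k4 = f(1.950000, 0.846228) = 2.990096
  u ← 0.000000 + (0.35/6)·(k1 + 2k2 + 2k3 + k4) = 0.837412
u(1.95) ≈ 0.8374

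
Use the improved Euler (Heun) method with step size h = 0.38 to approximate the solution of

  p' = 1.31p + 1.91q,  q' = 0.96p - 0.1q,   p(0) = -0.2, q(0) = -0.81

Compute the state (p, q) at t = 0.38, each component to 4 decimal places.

-1.0739, -0.9768

Heun on (p,q): k1 = f(t_n, state_n); k2 = f(t_n + h, state_n + h·k1); state_{n+1} = state_n + (h/2)·(k1 + k2).
0.000000: (-0.200000, -0.810000)
  k1 = (-1.809100, -0.111000)
  predictor → (-0.887458, -0.852180)
  k2 = (-2.790234, -0.766742)
  → (-1.073873, -0.976771)
(p(0.38), q(0.38)) ≈ (-1.0739, -0.9768)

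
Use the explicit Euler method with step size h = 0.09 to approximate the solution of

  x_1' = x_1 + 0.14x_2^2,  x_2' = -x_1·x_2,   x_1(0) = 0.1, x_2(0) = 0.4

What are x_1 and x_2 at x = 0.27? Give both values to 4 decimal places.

Euler on (x_1,x_2): x_1_{n+1} = x_1_n + h·x_1', x_2_{n+1} = x_2_n + h·x_2'.
0.000000: (0.100000, 0.400000); f=(0.122400, -0.040000) → (0.111016, 0.396400)
0.090000: (0.111016, 0.396400); f=(0.133015, -0.044007) → (0.122987, 0.392439)
0.180000: (0.122987, 0.392439); f=(0.144549, -0.048265) → (0.135997, 0.388096)
(x_1(0.27), x_2(0.27)) ≈ (0.1360, 0.3881)

0.1360, 0.3881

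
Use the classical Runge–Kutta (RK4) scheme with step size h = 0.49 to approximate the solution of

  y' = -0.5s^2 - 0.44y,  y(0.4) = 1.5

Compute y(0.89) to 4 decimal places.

RK4: k1 = f(s_n, y_n); k2 = f(s_n + h/2, y_n + (h/2)·k1); k3 = f(s_n + h/2, y_n + (h/2)·k2); k4 = f(s_n + h, y_n + h·k3); y_{n+1} = y_n + (h/6)·(k1 + 2k2 + 2k3 + k4).
s=0.400000, y=1.500000:
  k1 = f(0.400000, 1.500000) = -0.740000
  k2 = f(0.645000, 1.318700) = -0.788241
  k3 = f(0.645000, 1.306881) = -0.783040
  k4 = f(0.890000, 1.116310) = -0.887227
  y ← 1.500000 + (0.49/6)·(k1 + 2k2 + 2k3 + k4) = 1.110467
y(0.89) ≈ 1.1105

1.1105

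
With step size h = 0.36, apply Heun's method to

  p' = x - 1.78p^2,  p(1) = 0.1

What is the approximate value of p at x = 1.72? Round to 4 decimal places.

Heun: k1 = f(x_n, p_n); k2 = f(x_n + h, p_n + h·k1); p_{n+1} = p_n + (h/2)·(k1 + k2).
x=1.000000, p=0.100000:
  k1 = f(1.000000, 0.100000) = 0.982200
  k2 = f(1.360000, 0.453592) = 0.993773
  p ← 0.100000 + (0.36/2)·(0.982200 + 0.993773) = 0.455675
x=1.360000, p=0.455675:
  k1 = f(1.360000, 0.455675) = 0.990401
  k2 = f(1.720000, 0.812220) = 0.545733
  p ← 0.455675 + (0.36/2)·(0.990401 + 0.545733) = 0.732179
p(1.72) ≈ 0.7322

0.7322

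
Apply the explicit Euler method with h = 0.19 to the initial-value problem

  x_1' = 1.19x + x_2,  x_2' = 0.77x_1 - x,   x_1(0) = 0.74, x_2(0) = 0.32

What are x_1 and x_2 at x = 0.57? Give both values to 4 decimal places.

Euler on (x_1,x_2): x_1_{n+1} = x_1_n + h·x_1', x_2_{n+1} = x_2_n + h·x_2'.
0.000000: (0.740000, 0.320000); f=(0.320000, 0.569800) → (0.800800, 0.428262)
0.190000: (0.800800, 0.428262); f=(0.654362, 0.426616) → (0.925129, 0.509319)
0.380000: (0.925129, 0.509319); f=(0.961519, 0.332349) → (1.107817, 0.572465)
(x_1(0.57), x_2(0.57)) ≈ (1.1078, 0.5725)

1.1078, 0.5725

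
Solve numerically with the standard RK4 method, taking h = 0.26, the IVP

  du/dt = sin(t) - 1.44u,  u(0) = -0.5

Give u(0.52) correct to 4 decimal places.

-0.1322

RK4: k1 = f(t_n, u_n); k2 = f(t_n + h/2, u_n + (h/2)·k1); k3 = f(t_n + h/2, u_n + (h/2)·k2); k4 = f(t_n + h, u_n + h·k3); u_{n+1} = u_n + (h/6)·(k1 + 2k2 + 2k3 + k4).
t=0.000000, u=-0.500000:
  k1 = f(0.000000, -0.500000) = 0.720000
  k2 = f(0.130000, -0.406400) = 0.714850
  k3 = f(0.130000, -0.407069) = 0.715814
  k4 = f(0.260000, -0.313888) = 0.709080
  u ← -0.500000 + (0.26/6)·(k1 + 2k2 + 2k3 + k4) = -0.314082
t=0.260000, u=-0.314082:
  k1 = f(0.260000, -0.314082) = 0.709359
  k2 = f(0.390000, -0.221866) = 0.699675
  k3 = f(0.390000, -0.223125) = 0.701488
  k4 = f(0.520000, -0.131695) = 0.686522
  u ← -0.314082 + (0.26/6)·(k1 + 2k2 + 2k3 + k4) = -0.132160
u(0.52) ≈ -0.1322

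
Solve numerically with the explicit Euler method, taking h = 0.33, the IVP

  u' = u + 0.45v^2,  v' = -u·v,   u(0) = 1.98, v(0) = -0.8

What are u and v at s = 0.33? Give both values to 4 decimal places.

Euler on (u,v): u_{n+1} = u_n + h·u', v_{n+1} = v_n + h·v'.
0.000000: (1.980000, -0.800000); f=(2.268000, 1.584000) → (2.728440, -0.277280)
(u(0.33), v(0.33)) ≈ (2.7284, -0.2773)

2.7284, -0.2773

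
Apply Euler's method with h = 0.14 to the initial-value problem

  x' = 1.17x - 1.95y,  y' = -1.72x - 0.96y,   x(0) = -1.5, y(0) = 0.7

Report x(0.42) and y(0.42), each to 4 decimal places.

-3.2864, 1.7347

Euler on (x,y): x_{n+1} = x_n + h·x', y_{n+1} = y_n + h·y'.
0.000000: (-1.500000, 0.700000); f=(-3.120000, 1.908000) → (-1.936800, 0.967120)
0.140000: (-1.936800, 0.967120); f=(-4.151940, 2.402861) → (-2.518072, 1.303521)
0.280000: (-2.518072, 1.303521); f=(-5.488009, 3.079703) → (-3.286393, 1.734679)
(x(0.42), y(0.42)) ≈ (-3.2864, 1.7347)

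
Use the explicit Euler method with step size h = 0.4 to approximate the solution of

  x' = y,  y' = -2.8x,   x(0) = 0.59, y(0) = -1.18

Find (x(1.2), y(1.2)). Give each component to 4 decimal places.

-1.4075, -1.2804

Euler on (x,y): x_{n+1} = x_n + h·x', y_{n+1} = y_n + h·y'.
0.000000: (0.590000, -1.180000); f=(-1.180000, -1.652000) → (0.118000, -1.840800)
0.400000: (0.118000, -1.840800); f=(-1.840800, -0.330400) → (-0.618320, -1.972960)
0.800000: (-0.618320, -1.972960); f=(-1.972960, 1.731296) → (-1.407504, -1.280442)
(x(1.2), y(1.2)) ≈ (-1.4075, -1.2804)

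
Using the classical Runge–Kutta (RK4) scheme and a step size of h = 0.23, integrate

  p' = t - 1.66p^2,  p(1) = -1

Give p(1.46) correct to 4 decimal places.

-1.6146

RK4: k1 = f(t_n, p_n); k2 = f(t_n + h/2, p_n + (h/2)·k1); k3 = f(t_n + h/2, p_n + (h/2)·k2); k4 = f(t_n + h, p_n + h·k3); p_{n+1} = p_n + (h/6)·(k1 + 2k2 + 2k3 + k4).
t=1.000000, p=-1.000000:
  k1 = f(1.000000, -1.000000) = -0.660000
  k2 = f(1.115000, -1.075900) = -0.806551
  k3 = f(1.115000, -1.092753) = -0.867222
  k4 = f(1.230000, -1.199461) = -1.158254
  p ← -1.000000 + (0.23/6)·(k1 + 2k2 + 2k3 + k4) = -1.198022
t=1.230000, p=-1.198022:
  k1 = f(1.230000, -1.198022) = -1.152528
  k2 = f(1.345000, -1.330563) = -1.593861
  k3 = f(1.345000, -1.381316) = -1.822338
  k4 = f(1.460000, -1.617160) = -2.881243
  p ← -1.198022 + (0.23/6)·(k1 + 2k2 + 2k3 + k4) = -1.614559
p(1.46) ≈ -1.6146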